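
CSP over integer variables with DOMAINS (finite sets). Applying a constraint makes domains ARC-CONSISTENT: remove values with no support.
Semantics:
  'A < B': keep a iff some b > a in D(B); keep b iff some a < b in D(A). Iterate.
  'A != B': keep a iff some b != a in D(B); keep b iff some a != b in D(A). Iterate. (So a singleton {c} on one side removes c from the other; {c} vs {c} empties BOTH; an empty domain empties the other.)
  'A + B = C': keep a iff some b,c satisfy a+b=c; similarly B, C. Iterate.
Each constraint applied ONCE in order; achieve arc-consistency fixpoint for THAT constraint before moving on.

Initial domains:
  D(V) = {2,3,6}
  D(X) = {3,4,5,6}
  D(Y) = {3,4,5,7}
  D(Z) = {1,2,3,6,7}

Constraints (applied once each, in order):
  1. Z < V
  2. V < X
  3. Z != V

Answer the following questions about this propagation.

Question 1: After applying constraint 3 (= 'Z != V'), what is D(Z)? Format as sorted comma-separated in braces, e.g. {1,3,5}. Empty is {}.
Constraint 1 (Z < V) on D(Z)={1,2,3,6,7} D(V)={2,3,6}: Z {1,2,3,6,7}->{1,2,3}
Constraint 2 (V < X) on D(V)={2,3,6} D(X)={3,4,5,6}: V {2,3,6}->{2,3}
Constraint 3 (Z != V) on D(Z)={1,2,3} D(V)={2,3}: no change
So after constraint 3: D(Z) = {1,2,3}

Answer: {1,2,3}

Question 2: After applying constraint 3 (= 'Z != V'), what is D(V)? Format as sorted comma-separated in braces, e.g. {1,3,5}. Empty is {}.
Answer: {2,3}

Derivation:
Constraint 1 (Z < V) on D(Z)={1,2,3,6,7} D(V)={2,3,6}: Z {1,2,3,6,7}->{1,2,3}
Constraint 2 (V < X) on D(V)={2,3,6} D(X)={3,4,5,6}: V {2,3,6}->{2,3}
Constraint 3 (Z != V) on D(Z)={1,2,3} D(V)={2,3}: no change
So after constraint 3: D(V) = {2,3}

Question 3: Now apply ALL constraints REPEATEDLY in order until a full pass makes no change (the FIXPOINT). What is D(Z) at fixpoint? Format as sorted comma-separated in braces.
pass 0 (initial): D(Z)={1,2,3,6,7}
pass 1: V {2,3,6}->{2,3}; Z {1,2,3,6,7}->{1,2,3}
pass 2: Z {1,2,3}->{1,2}
pass 3: no change
Fixpoint after 3 passes: D(Z) = {1,2}

Answer: {1,2}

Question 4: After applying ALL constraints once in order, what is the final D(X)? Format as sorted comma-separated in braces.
Answer: {3,4,5,6}

Derivation:
Constraint 1 (Z < V) on D(Z)={1,2,3,6,7} D(V)={2,3,6}: Z {1,2,3,6,7}->{1,2,3}
Constraint 2 (V < X) on D(V)={2,3,6} D(X)={3,4,5,6}: V {2,3,6}->{2,3}
Constraint 3 (Z != V) on D(Z)={1,2,3} D(V)={2,3}: no change
So after all 3 constraints: D(X) = {3,4,5,6}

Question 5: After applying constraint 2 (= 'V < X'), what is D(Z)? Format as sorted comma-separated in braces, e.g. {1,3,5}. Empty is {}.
Constraint 1 (Z < V) on D(Z)={1,2,3,6,7} D(V)={2,3,6}: Z {1,2,3,6,7}->{1,2,3}
Constraint 2 (V < X) on D(V)={2,3,6} D(X)={3,4,5,6}: V {2,3,6}->{2,3}
So after constraint 2: D(Z) = {1,2,3}

Answer: {1,2,3}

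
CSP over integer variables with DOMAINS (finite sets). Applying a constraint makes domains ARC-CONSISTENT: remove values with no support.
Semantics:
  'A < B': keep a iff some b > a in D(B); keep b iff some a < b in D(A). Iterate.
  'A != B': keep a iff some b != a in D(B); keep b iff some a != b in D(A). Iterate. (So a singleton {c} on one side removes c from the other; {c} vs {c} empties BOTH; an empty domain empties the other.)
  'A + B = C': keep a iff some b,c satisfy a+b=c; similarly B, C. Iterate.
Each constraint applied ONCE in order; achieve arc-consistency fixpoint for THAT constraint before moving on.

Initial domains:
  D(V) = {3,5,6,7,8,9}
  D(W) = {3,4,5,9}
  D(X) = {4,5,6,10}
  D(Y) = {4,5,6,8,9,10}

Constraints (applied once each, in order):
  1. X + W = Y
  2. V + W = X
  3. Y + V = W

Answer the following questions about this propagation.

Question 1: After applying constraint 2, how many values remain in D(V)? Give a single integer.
Answer: 1

Derivation:
Constraint 1 (X + W = Y) on D(X)={4,5,6,10} D(W)={3,4,5,9} D(Y)={4,5,6,8,9,10}: X {4,5,6,10}->{4,5,6}; W {3,4,5,9}->{3,4,5}; Y {4,5,6,8,9,10}->{8,9,10}
Constraint 2 (V + W = X) on D(V)={3,5,6,7,8,9} D(W)={3,4,5} D(X)={4,5,6}: V {3,5,6,7,8,9}->{3}; W {3,4,5}->{3}; X {4,5,6}->{6}
So after constraint 2: D(V)={3}, size = 1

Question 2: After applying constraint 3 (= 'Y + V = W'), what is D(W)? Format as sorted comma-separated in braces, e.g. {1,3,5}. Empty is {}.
Answer: {}

Derivation:
Constraint 1 (X + W = Y) on D(X)={4,5,6,10} D(W)={3,4,5,9} D(Y)={4,5,6,8,9,10}: X {4,5,6,10}->{4,5,6}; W {3,4,5,9}->{3,4,5}; Y {4,5,6,8,9,10}->{8,9,10}
Constraint 2 (V + W = X) on D(V)={3,5,6,7,8,9} D(W)={3,4,5} D(X)={4,5,6}: V {3,5,6,7,8,9}->{3}; W {3,4,5}->{3}; X {4,5,6}->{6}
Constraint 3 (Y + V = W) on D(Y)={8,9,10} D(V)={3} D(W)={3}: Y {8,9,10}->{}; V {3}->{}; W {3}->{}
So after constraint 3: D(W) = {}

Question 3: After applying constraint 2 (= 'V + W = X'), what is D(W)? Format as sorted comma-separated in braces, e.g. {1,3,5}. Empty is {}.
Constraint 1 (X + W = Y) on D(X)={4,5,6,10} D(W)={3,4,5,9} D(Y)={4,5,6,8,9,10}: X {4,5,6,10}->{4,5,6}; W {3,4,5,9}->{3,4,5}; Y {4,5,6,8,9,10}->{8,9,10}
Constraint 2 (V + W = X) on D(V)={3,5,6,7,8,9} D(W)={3,4,5} D(X)={4,5,6}: V {3,5,6,7,8,9}->{3}; W {3,4,5}->{3}; X {4,5,6}->{6}
So after constraint 2: D(W) = {3}

Answer: {3}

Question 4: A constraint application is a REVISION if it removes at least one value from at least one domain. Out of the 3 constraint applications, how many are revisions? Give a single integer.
Constraint 1 (X + W = Y) on D(X)={4,5,6,10} D(W)={3,4,5,9} D(Y)={4,5,6,8,9,10}: X {4,5,6,10}->{4,5,6}; W {3,4,5,9}->{3,4,5}; Y {4,5,6,8,9,10}->{8,9,10} => REVISION
Constraint 2 (V + W = X) on D(V)={3,5,6,7,8,9} D(W)={3,4,5} D(X)={4,5,6}: V {3,5,6,7,8,9}->{3}; W {3,4,5}->{3}; X {4,5,6}->{6} => REVISION
Constraint 3 (Y + V = W) on D(Y)={8,9,10} D(V)={3} D(W)={3}: Y {8,9,10}->{}; V {3}->{}; W {3}->{} => REVISION
Total revisions = 3

Answer: 3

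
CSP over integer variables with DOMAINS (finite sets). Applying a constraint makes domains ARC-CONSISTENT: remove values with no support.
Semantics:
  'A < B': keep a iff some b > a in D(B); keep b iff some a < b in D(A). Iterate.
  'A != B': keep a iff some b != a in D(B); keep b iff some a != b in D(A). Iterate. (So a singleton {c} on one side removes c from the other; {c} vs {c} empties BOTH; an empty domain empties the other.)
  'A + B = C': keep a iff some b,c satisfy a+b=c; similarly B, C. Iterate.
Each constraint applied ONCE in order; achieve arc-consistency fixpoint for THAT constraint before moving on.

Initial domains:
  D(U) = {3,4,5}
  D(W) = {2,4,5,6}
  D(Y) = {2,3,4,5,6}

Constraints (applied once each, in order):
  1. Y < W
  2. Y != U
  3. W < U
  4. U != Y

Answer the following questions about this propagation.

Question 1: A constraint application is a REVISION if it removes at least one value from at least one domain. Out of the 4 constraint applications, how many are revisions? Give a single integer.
Answer: 3

Derivation:
Constraint 1 (Y < W) on D(Y)={2,3,4,5,6} D(W)={2,4,5,6}: Y {2,3,4,5,6}->{2,3,4,5}; W {2,4,5,6}->{4,5,6} => REVISION
Constraint 2 (Y != U) on D(Y)={2,3,4,5} D(U)={3,4,5}: no change => not a revision
Constraint 3 (W < U) on D(W)={4,5,6} D(U)={3,4,5}: W {4,5,6}->{4}; U {3,4,5}->{5} => REVISION
Constraint 4 (U != Y) on D(U)={5} D(Y)={2,3,4,5}: Y {2,3,4,5}->{2,3,4} => REVISION
Total revisions = 3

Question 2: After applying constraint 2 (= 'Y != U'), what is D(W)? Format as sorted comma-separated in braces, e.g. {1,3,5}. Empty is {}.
Answer: {4,5,6}

Derivation:
Constraint 1 (Y < W) on D(Y)={2,3,4,5,6} D(W)={2,4,5,6}: Y {2,3,4,5,6}->{2,3,4,5}; W {2,4,5,6}->{4,5,6}
Constraint 2 (Y != U) on D(Y)={2,3,4,5} D(U)={3,4,5}: no change
So after constraint 2: D(W) = {4,5,6}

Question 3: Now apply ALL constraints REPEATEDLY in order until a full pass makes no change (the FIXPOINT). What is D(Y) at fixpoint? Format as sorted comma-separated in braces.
Answer: {2,3}

Derivation:
pass 0 (initial): D(Y)={2,3,4,5,6}
pass 1: U {3,4,5}->{5}; W {2,4,5,6}->{4}; Y {2,3,4,5,6}->{2,3,4}
pass 2: Y {2,3,4}->{2,3}
pass 3: no change
Fixpoint after 3 passes: D(Y) = {2,3}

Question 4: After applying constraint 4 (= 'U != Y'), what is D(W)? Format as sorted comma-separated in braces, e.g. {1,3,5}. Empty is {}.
Answer: {4}

Derivation:
Constraint 1 (Y < W) on D(Y)={2,3,4,5,6} D(W)={2,4,5,6}: Y {2,3,4,5,6}->{2,3,4,5}; W {2,4,5,6}->{4,5,6}
Constraint 2 (Y != U) on D(Y)={2,3,4,5} D(U)={3,4,5}: no change
Constraint 3 (W < U) on D(W)={4,5,6} D(U)={3,4,5}: W {4,5,6}->{4}; U {3,4,5}->{5}
Constraint 4 (U != Y) on D(U)={5} D(Y)={2,3,4,5}: Y {2,3,4,5}->{2,3,4}
So after constraint 4: D(W) = {4}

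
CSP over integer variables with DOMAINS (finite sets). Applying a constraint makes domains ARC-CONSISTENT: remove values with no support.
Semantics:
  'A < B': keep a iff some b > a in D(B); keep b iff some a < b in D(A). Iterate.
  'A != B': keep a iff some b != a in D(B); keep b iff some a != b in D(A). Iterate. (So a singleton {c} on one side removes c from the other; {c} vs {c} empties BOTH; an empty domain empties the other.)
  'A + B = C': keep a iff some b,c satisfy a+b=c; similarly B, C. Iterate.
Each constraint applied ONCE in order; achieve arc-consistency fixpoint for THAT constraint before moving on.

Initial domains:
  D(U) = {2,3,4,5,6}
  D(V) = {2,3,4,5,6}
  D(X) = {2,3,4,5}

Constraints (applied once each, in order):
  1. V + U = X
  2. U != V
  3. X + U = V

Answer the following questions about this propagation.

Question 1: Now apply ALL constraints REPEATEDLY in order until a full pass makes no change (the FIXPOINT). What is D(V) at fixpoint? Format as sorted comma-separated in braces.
pass 0 (initial): D(V)={2,3,4,5,6}
pass 1: U {2,3,4,5,6}->{}; V {2,3,4,5,6}->{}; X {2,3,4,5}->{}
pass 2: no change
Fixpoint after 2 passes: D(V) = {}

Answer: {}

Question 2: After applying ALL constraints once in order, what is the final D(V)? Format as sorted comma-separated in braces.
Constraint 1 (V + U = X) on D(V)={2,3,4,5,6} D(U)={2,3,4,5,6} D(X)={2,3,4,5}: V {2,3,4,5,6}->{2,3}; U {2,3,4,5,6}->{2,3}; X {2,3,4,5}->{4,5}
Constraint 2 (U != V) on D(U)={2,3} D(V)={2,3}: no change
Constraint 3 (X + U = V) on D(X)={4,5} D(U)={2,3} D(V)={2,3}: X {4,5}->{}; U {2,3}->{}; V {2,3}->{}
So after all 3 constraints: D(V) = {}

Answer: {}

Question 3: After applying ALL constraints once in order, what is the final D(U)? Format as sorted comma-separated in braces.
Answer: {}

Derivation:
Constraint 1 (V + U = X) on D(V)={2,3,4,5,6} D(U)={2,3,4,5,6} D(X)={2,3,4,5}: V {2,3,4,5,6}->{2,3}; U {2,3,4,5,6}->{2,3}; X {2,3,4,5}->{4,5}
Constraint 2 (U != V) on D(U)={2,3} D(V)={2,3}: no change
Constraint 3 (X + U = V) on D(X)={4,5} D(U)={2,3} D(V)={2,3}: X {4,5}->{}; U {2,3}->{}; V {2,3}->{}
So after all 3 constraints: D(U) = {}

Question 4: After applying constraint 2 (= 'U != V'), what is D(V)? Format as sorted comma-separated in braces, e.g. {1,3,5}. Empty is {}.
Answer: {2,3}

Derivation:
Constraint 1 (V + U = X) on D(V)={2,3,4,5,6} D(U)={2,3,4,5,6} D(X)={2,3,4,5}: V {2,3,4,5,6}->{2,3}; U {2,3,4,5,6}->{2,3}; X {2,3,4,5}->{4,5}
Constraint 2 (U != V) on D(U)={2,3} D(V)={2,3}: no change
So after constraint 2: D(V) = {2,3}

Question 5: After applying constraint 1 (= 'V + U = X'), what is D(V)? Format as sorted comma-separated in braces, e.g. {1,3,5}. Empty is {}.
Constraint 1 (V + U = X) on D(V)={2,3,4,5,6} D(U)={2,3,4,5,6} D(X)={2,3,4,5}: V {2,3,4,5,6}->{2,3}; U {2,3,4,5,6}->{2,3}; X {2,3,4,5}->{4,5}
So after constraint 1: D(V) = {2,3}

Answer: {2,3}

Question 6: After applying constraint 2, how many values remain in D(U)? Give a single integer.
Answer: 2

Derivation:
Constraint 1 (V + U = X) on D(V)={2,3,4,5,6} D(U)={2,3,4,5,6} D(X)={2,3,4,5}: V {2,3,4,5,6}->{2,3}; U {2,3,4,5,6}->{2,3}; X {2,3,4,5}->{4,5}
Constraint 2 (U != V) on D(U)={2,3} D(V)={2,3}: no change
So after constraint 2: D(U)={2,3}, size = 2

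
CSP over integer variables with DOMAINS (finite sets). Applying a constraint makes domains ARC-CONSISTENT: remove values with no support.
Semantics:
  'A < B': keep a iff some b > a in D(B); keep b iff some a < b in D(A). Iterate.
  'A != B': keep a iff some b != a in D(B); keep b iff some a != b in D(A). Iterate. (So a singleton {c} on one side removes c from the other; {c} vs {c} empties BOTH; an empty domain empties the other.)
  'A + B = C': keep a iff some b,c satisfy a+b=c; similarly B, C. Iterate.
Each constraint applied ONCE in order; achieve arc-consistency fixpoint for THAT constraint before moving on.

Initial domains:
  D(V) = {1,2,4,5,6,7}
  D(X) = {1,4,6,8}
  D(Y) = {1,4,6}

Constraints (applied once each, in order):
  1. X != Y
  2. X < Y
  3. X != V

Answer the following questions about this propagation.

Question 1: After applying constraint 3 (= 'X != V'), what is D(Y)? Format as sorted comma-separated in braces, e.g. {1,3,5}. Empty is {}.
Answer: {4,6}

Derivation:
Constraint 1 (X != Y) on D(X)={1,4,6,8} D(Y)={1,4,6}: no change
Constraint 2 (X < Y) on D(X)={1,4,6,8} D(Y)={1,4,6}: X {1,4,6,8}->{1,4}; Y {1,4,6}->{4,6}
Constraint 3 (X != V) on D(X)={1,4} D(V)={1,2,4,5,6,7}: no change
So after constraint 3: D(Y) = {4,6}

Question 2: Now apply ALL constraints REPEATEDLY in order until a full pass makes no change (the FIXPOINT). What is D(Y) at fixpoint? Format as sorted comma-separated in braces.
Answer: {4,6}

Derivation:
pass 0 (initial): D(Y)={1,4,6}
pass 1: X {1,4,6,8}->{1,4}; Y {1,4,6}->{4,6}
pass 2: no change
Fixpoint after 2 passes: D(Y) = {4,6}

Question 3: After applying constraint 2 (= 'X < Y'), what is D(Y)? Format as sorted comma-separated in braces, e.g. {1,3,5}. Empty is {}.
Answer: {4,6}

Derivation:
Constraint 1 (X != Y) on D(X)={1,4,6,8} D(Y)={1,4,6}: no change
Constraint 2 (X < Y) on D(X)={1,4,6,8} D(Y)={1,4,6}: X {1,4,6,8}->{1,4}; Y {1,4,6}->{4,6}
So after constraint 2: D(Y) = {4,6}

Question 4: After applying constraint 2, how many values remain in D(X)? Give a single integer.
Answer: 2

Derivation:
Constraint 1 (X != Y) on D(X)={1,4,6,8} D(Y)={1,4,6}: no change
Constraint 2 (X < Y) on D(X)={1,4,6,8} D(Y)={1,4,6}: X {1,4,6,8}->{1,4}; Y {1,4,6}->{4,6}
So after constraint 2: D(X)={1,4}, size = 2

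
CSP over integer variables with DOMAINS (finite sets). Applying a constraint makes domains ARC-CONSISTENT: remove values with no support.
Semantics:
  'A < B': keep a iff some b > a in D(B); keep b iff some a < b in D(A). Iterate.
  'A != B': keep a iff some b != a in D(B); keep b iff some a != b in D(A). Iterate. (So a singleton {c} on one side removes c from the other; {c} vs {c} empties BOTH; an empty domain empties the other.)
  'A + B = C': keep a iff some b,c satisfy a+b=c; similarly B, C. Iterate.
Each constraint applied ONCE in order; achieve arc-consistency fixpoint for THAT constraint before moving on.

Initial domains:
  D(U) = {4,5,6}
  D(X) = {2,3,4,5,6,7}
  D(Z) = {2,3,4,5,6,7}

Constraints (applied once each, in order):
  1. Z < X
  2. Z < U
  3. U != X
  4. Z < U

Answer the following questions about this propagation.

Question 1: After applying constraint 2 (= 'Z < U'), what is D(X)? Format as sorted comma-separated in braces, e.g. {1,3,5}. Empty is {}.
Answer: {3,4,5,6,7}

Derivation:
Constraint 1 (Z < X) on D(Z)={2,3,4,5,6,7} D(X)={2,3,4,5,6,7}: Z {2,3,4,5,6,7}->{2,3,4,5,6}; X {2,3,4,5,6,7}->{3,4,5,6,7}
Constraint 2 (Z < U) on D(Z)={2,3,4,5,6} D(U)={4,5,6}: Z {2,3,4,5,6}->{2,3,4,5}
So after constraint 2: D(X) = {3,4,5,6,7}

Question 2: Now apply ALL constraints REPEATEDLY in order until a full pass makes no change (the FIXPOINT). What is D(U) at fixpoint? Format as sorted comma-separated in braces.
pass 0 (initial): D(U)={4,5,6}
pass 1: X {2,3,4,5,6,7}->{3,4,5,6,7}; Z {2,3,4,5,6,7}->{2,3,4,5}
pass 2: no change
Fixpoint after 2 passes: D(U) = {4,5,6}

Answer: {4,5,6}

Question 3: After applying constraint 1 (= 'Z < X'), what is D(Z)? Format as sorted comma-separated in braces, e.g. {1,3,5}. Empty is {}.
Answer: {2,3,4,5,6}

Derivation:
Constraint 1 (Z < X) on D(Z)={2,3,4,5,6,7} D(X)={2,3,4,5,6,7}: Z {2,3,4,5,6,7}->{2,3,4,5,6}; X {2,3,4,5,6,7}->{3,4,5,6,7}
So after constraint 1: D(Z) = {2,3,4,5,6}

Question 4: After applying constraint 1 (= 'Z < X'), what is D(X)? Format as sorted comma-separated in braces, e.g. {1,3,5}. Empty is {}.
Constraint 1 (Z < X) on D(Z)={2,3,4,5,6,7} D(X)={2,3,4,5,6,7}: Z {2,3,4,5,6,7}->{2,3,4,5,6}; X {2,3,4,5,6,7}->{3,4,5,6,7}
So after constraint 1: D(X) = {3,4,5,6,7}

Answer: {3,4,5,6,7}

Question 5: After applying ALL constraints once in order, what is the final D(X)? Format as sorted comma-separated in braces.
Constraint 1 (Z < X) on D(Z)={2,3,4,5,6,7} D(X)={2,3,4,5,6,7}: Z {2,3,4,5,6,7}->{2,3,4,5,6}; X {2,3,4,5,6,7}->{3,4,5,6,7}
Constraint 2 (Z < U) on D(Z)={2,3,4,5,6} D(U)={4,5,6}: Z {2,3,4,5,6}->{2,3,4,5}
Constraint 3 (U != X) on D(U)={4,5,6} D(X)={3,4,5,6,7}: no change
Constraint 4 (Z < U) on D(Z)={2,3,4,5} D(U)={4,5,6}: no change
So after all 4 constraints: D(X) = {3,4,5,6,7}

Answer: {3,4,5,6,7}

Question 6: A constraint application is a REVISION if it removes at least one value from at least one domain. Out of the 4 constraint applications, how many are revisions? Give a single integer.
Answer: 2

Derivation:
Constraint 1 (Z < X) on D(Z)={2,3,4,5,6,7} D(X)={2,3,4,5,6,7}: Z {2,3,4,5,6,7}->{2,3,4,5,6}; X {2,3,4,5,6,7}->{3,4,5,6,7} => REVISION
Constraint 2 (Z < U) on D(Z)={2,3,4,5,6} D(U)={4,5,6}: Z {2,3,4,5,6}->{2,3,4,5} => REVISION
Constraint 3 (U != X) on D(U)={4,5,6} D(X)={3,4,5,6,7}: no change => not a revision
Constraint 4 (Z < U) on D(Z)={2,3,4,5} D(U)={4,5,6}: no change => not a revision
Total revisions = 2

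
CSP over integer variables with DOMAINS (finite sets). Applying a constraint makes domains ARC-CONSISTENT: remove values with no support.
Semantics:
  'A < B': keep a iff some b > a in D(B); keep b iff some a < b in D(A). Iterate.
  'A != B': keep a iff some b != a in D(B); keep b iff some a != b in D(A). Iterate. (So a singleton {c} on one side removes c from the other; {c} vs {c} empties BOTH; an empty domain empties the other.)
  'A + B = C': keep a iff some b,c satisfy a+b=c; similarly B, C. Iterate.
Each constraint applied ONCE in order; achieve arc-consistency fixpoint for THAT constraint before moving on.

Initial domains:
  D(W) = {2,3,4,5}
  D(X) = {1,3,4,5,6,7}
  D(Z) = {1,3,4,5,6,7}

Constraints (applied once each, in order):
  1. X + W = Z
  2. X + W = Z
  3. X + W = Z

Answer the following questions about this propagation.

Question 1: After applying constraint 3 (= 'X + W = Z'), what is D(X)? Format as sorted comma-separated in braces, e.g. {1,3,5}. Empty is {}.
Answer: {1,3,4,5}

Derivation:
Constraint 1 (X + W = Z) on D(X)={1,3,4,5,6,7} D(W)={2,3,4,5} D(Z)={1,3,4,5,6,7}: X {1,3,4,5,6,7}->{1,3,4,5}; Z {1,3,4,5,6,7}->{3,4,5,6,7}
Constraint 2 (X + W = Z) on D(X)={1,3,4,5} D(W)={2,3,4,5} D(Z)={3,4,5,6,7}: no change
Constraint 3 (X + W = Z) on D(X)={1,3,4,5} D(W)={2,3,4,5} D(Z)={3,4,5,6,7}: no change
So after constraint 3: D(X) = {1,3,4,5}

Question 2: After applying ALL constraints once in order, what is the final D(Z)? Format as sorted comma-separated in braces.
Answer: {3,4,5,6,7}

Derivation:
Constraint 1 (X + W = Z) on D(X)={1,3,4,5,6,7} D(W)={2,3,4,5} D(Z)={1,3,4,5,6,7}: X {1,3,4,5,6,7}->{1,3,4,5}; Z {1,3,4,5,6,7}->{3,4,5,6,7}
Constraint 2 (X + W = Z) on D(X)={1,3,4,5} D(W)={2,3,4,5} D(Z)={3,4,5,6,7}: no change
Constraint 3 (X + W = Z) on D(X)={1,3,4,5} D(W)={2,3,4,5} D(Z)={3,4,5,6,7}: no change
So after all 3 constraints: D(Z) = {3,4,5,6,7}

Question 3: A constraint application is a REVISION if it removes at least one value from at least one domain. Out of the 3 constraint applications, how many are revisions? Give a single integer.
Answer: 1

Derivation:
Constraint 1 (X + W = Z) on D(X)={1,3,4,5,6,7} D(W)={2,3,4,5} D(Z)={1,3,4,5,6,7}: X {1,3,4,5,6,7}->{1,3,4,5}; Z {1,3,4,5,6,7}->{3,4,5,6,7} => REVISION
Constraint 2 (X + W = Z) on D(X)={1,3,4,5} D(W)={2,3,4,5} D(Z)={3,4,5,6,7}: no change => not a revision
Constraint 3 (X + W = Z) on D(X)={1,3,4,5} D(W)={2,3,4,5} D(Z)={3,4,5,6,7}: no change => not a revision
Total revisions = 1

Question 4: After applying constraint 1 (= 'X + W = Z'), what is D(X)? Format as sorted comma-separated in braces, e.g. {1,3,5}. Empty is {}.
Answer: {1,3,4,5}

Derivation:
Constraint 1 (X + W = Z) on D(X)={1,3,4,5,6,7} D(W)={2,3,4,5} D(Z)={1,3,4,5,6,7}: X {1,3,4,5,6,7}->{1,3,4,5}; Z {1,3,4,5,6,7}->{3,4,5,6,7}
So after constraint 1: D(X) = {1,3,4,5}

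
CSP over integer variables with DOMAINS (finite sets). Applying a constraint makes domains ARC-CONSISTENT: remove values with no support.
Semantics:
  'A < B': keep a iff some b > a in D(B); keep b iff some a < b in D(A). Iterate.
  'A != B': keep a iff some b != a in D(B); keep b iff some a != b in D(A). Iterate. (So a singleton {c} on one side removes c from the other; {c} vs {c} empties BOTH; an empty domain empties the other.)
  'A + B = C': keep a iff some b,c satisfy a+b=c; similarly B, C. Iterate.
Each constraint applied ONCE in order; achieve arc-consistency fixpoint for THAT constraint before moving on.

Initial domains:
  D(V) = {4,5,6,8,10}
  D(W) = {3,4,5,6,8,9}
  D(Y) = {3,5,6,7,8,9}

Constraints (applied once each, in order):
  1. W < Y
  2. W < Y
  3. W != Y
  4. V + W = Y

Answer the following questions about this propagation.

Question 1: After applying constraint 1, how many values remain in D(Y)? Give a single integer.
Answer: 5

Derivation:
Constraint 1 (W < Y) on D(W)={3,4,5,6,8,9} D(Y)={3,5,6,7,8,9}: W {3,4,5,6,8,9}->{3,4,5,6,8}; Y {3,5,6,7,8,9}->{5,6,7,8,9}
So after constraint 1: D(Y)={5,6,7,8,9}, size = 5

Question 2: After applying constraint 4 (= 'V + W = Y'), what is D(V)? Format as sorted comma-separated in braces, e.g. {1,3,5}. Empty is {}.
Answer: {4,5,6}

Derivation:
Constraint 1 (W < Y) on D(W)={3,4,5,6,8,9} D(Y)={3,5,6,7,8,9}: W {3,4,5,6,8,9}->{3,4,5,6,8}; Y {3,5,6,7,8,9}->{5,6,7,8,9}
Constraint 2 (W < Y) on D(W)={3,4,5,6,8} D(Y)={5,6,7,8,9}: no change
Constraint 3 (W != Y) on D(W)={3,4,5,6,8} D(Y)={5,6,7,8,9}: no change
Constraint 4 (V + W = Y) on D(V)={4,5,6,8,10} D(W)={3,4,5,6,8} D(Y)={5,6,7,8,9}: V {4,5,6,8,10}->{4,5,6}; W {3,4,5,6,8}->{3,4,5}; Y {5,6,7,8,9}->{7,8,9}
So after constraint 4: D(V) = {4,5,6}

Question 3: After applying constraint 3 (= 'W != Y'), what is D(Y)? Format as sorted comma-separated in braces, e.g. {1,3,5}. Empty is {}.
Answer: {5,6,7,8,9}

Derivation:
Constraint 1 (W < Y) on D(W)={3,4,5,6,8,9} D(Y)={3,5,6,7,8,9}: W {3,4,5,6,8,9}->{3,4,5,6,8}; Y {3,5,6,7,8,9}->{5,6,7,8,9}
Constraint 2 (W < Y) on D(W)={3,4,5,6,8} D(Y)={5,6,7,8,9}: no change
Constraint 3 (W != Y) on D(W)={3,4,5,6,8} D(Y)={5,6,7,8,9}: no change
So after constraint 3: D(Y) = {5,6,7,8,9}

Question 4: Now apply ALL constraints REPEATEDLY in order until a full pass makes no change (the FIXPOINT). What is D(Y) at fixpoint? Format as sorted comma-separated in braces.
pass 0 (initial): D(Y)={3,5,6,7,8,9}
pass 1: V {4,5,6,8,10}->{4,5,6}; W {3,4,5,6,8,9}->{3,4,5}; Y {3,5,6,7,8,9}->{7,8,9}
pass 2: no change
Fixpoint after 2 passes: D(Y) = {7,8,9}

Answer: {7,8,9}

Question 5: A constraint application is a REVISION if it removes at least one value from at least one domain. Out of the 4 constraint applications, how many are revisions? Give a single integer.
Answer: 2

Derivation:
Constraint 1 (W < Y) on D(W)={3,4,5,6,8,9} D(Y)={3,5,6,7,8,9}: W {3,4,5,6,8,9}->{3,4,5,6,8}; Y {3,5,6,7,8,9}->{5,6,7,8,9} => REVISION
Constraint 2 (W < Y) on D(W)={3,4,5,6,8} D(Y)={5,6,7,8,9}: no change => not a revision
Constraint 3 (W != Y) on D(W)={3,4,5,6,8} D(Y)={5,6,7,8,9}: no change => not a revision
Constraint 4 (V + W = Y) on D(V)={4,5,6,8,10} D(W)={3,4,5,6,8} D(Y)={5,6,7,8,9}: V {4,5,6,8,10}->{4,5,6}; W {3,4,5,6,8}->{3,4,5}; Y {5,6,7,8,9}->{7,8,9} => REVISION
Total revisions = 2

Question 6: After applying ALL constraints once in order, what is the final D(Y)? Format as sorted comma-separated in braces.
Answer: {7,8,9}

Derivation:
Constraint 1 (W < Y) on D(W)={3,4,5,6,8,9} D(Y)={3,5,6,7,8,9}: W {3,4,5,6,8,9}->{3,4,5,6,8}; Y {3,5,6,7,8,9}->{5,6,7,8,9}
Constraint 2 (W < Y) on D(W)={3,4,5,6,8} D(Y)={5,6,7,8,9}: no change
Constraint 3 (W != Y) on D(W)={3,4,5,6,8} D(Y)={5,6,7,8,9}: no change
Constraint 4 (V + W = Y) on D(V)={4,5,6,8,10} D(W)={3,4,5,6,8} D(Y)={5,6,7,8,9}: V {4,5,6,8,10}->{4,5,6}; W {3,4,5,6,8}->{3,4,5}; Y {5,6,7,8,9}->{7,8,9}
So after all 4 constraints: D(Y) = {7,8,9}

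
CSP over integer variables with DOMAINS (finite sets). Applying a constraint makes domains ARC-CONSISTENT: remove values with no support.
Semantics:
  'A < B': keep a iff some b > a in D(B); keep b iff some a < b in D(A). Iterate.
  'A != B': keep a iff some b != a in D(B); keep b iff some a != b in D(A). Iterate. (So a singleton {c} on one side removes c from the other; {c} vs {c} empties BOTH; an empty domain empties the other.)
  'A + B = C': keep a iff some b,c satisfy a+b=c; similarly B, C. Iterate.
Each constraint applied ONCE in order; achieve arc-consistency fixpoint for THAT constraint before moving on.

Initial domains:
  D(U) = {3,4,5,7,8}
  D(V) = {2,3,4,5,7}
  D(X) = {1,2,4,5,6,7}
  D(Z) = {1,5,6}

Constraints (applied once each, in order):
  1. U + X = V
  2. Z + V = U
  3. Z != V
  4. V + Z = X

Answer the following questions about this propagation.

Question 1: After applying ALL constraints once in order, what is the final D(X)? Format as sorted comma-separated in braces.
Answer: {}

Derivation:
Constraint 1 (U + X = V) on D(U)={3,4,5,7,8} D(X)={1,2,4,5,6,7} D(V)={2,3,4,5,7}: U {3,4,5,7,8}->{3,4,5}; X {1,2,4,5,6,7}->{1,2,4}; V {2,3,4,5,7}->{4,5,7}
Constraint 2 (Z + V = U) on D(Z)={1,5,6} D(V)={4,5,7} D(U)={3,4,5}: Z {1,5,6}->{1}; V {4,5,7}->{4}; U {3,4,5}->{5}
Constraint 3 (Z != V) on D(Z)={1} D(V)={4}: no change
Constraint 4 (V + Z = X) on D(V)={4} D(Z)={1} D(X)={1,2,4}: V {4}->{}; Z {1}->{}; X {1,2,4}->{}
So after all 4 constraints: D(X) = {}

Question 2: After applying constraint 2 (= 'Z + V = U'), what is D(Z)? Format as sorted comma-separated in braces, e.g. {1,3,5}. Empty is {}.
Constraint 1 (U + X = V) on D(U)={3,4,5,7,8} D(X)={1,2,4,5,6,7} D(V)={2,3,4,5,7}: U {3,4,5,7,8}->{3,4,5}; X {1,2,4,5,6,7}->{1,2,4}; V {2,3,4,5,7}->{4,5,7}
Constraint 2 (Z + V = U) on D(Z)={1,5,6} D(V)={4,5,7} D(U)={3,4,5}: Z {1,5,6}->{1}; V {4,5,7}->{4}; U {3,4,5}->{5}
So after constraint 2: D(Z) = {1}

Answer: {1}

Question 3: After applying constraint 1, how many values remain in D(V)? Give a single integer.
Constraint 1 (U + X = V) on D(U)={3,4,5,7,8} D(X)={1,2,4,5,6,7} D(V)={2,3,4,5,7}: U {3,4,5,7,8}->{3,4,5}; X {1,2,4,5,6,7}->{1,2,4}; V {2,3,4,5,7}->{4,5,7}
So after constraint 1: D(V)={4,5,7}, size = 3

Answer: 3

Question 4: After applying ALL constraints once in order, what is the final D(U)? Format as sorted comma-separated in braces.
Constraint 1 (U + X = V) on D(U)={3,4,5,7,8} D(X)={1,2,4,5,6,7} D(V)={2,3,4,5,7}: U {3,4,5,7,8}->{3,4,5}; X {1,2,4,5,6,7}->{1,2,4}; V {2,3,4,5,7}->{4,5,7}
Constraint 2 (Z + V = U) on D(Z)={1,5,6} D(V)={4,5,7} D(U)={3,4,5}: Z {1,5,6}->{1}; V {4,5,7}->{4}; U {3,4,5}->{5}
Constraint 3 (Z != V) on D(Z)={1} D(V)={4}: no change
Constraint 4 (V + Z = X) on D(V)={4} D(Z)={1} D(X)={1,2,4}: V {4}->{}; Z {1}->{}; X {1,2,4}->{}
So after all 4 constraints: D(U) = {5}

Answer: {5}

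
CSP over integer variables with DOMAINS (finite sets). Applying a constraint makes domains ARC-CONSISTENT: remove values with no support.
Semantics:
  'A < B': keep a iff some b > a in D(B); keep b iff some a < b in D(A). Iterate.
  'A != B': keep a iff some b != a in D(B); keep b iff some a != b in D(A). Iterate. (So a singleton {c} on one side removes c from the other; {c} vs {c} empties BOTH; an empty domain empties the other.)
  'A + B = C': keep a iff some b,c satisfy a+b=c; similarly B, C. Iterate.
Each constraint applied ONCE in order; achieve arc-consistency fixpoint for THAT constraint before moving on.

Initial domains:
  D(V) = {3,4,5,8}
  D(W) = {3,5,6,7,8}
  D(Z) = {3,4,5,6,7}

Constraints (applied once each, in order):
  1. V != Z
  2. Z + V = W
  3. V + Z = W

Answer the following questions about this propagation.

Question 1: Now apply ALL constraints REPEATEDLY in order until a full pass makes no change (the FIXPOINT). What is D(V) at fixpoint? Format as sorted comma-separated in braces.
Answer: {3,4,5}

Derivation:
pass 0 (initial): D(V)={3,4,5,8}
pass 1: V {3,4,5,8}->{3,4,5}; W {3,5,6,7,8}->{6,7,8}; Z {3,4,5,6,7}->{3,4,5}
pass 2: no change
Fixpoint after 2 passes: D(V) = {3,4,5}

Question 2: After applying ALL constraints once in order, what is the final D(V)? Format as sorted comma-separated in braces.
Answer: {3,4,5}

Derivation:
Constraint 1 (V != Z) on D(V)={3,4,5,8} D(Z)={3,4,5,6,7}: no change
Constraint 2 (Z + V = W) on D(Z)={3,4,5,6,7} D(V)={3,4,5,8} D(W)={3,5,6,7,8}: Z {3,4,5,6,7}->{3,4,5}; V {3,4,5,8}->{3,4,5}; W {3,5,6,7,8}->{6,7,8}
Constraint 3 (V + Z = W) on D(V)={3,4,5} D(Z)={3,4,5} D(W)={6,7,8}: no change
So after all 3 constraints: D(V) = {3,4,5}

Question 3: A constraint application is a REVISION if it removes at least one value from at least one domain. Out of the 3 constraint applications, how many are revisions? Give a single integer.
Answer: 1

Derivation:
Constraint 1 (V != Z) on D(V)={3,4,5,8} D(Z)={3,4,5,6,7}: no change => not a revision
Constraint 2 (Z + V = W) on D(Z)={3,4,5,6,7} D(V)={3,4,5,8} D(W)={3,5,6,7,8}: Z {3,4,5,6,7}->{3,4,5}; V {3,4,5,8}->{3,4,5}; W {3,5,6,7,8}->{6,7,8} => REVISION
Constraint 3 (V + Z = W) on D(V)={3,4,5} D(Z)={3,4,5} D(W)={6,7,8}: no change => not a revision
Total revisions = 1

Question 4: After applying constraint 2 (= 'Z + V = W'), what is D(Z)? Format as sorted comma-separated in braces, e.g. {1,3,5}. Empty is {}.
Answer: {3,4,5}

Derivation:
Constraint 1 (V != Z) on D(V)={3,4,5,8} D(Z)={3,4,5,6,7}: no change
Constraint 2 (Z + V = W) on D(Z)={3,4,5,6,7} D(V)={3,4,5,8} D(W)={3,5,6,7,8}: Z {3,4,5,6,7}->{3,4,5}; V {3,4,5,8}->{3,4,5}; W {3,5,6,7,8}->{6,7,8}
So after constraint 2: D(Z) = {3,4,5}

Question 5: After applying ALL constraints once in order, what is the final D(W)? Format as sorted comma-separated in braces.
Constraint 1 (V != Z) on D(V)={3,4,5,8} D(Z)={3,4,5,6,7}: no change
Constraint 2 (Z + V = W) on D(Z)={3,4,5,6,7} D(V)={3,4,5,8} D(W)={3,5,6,7,8}: Z {3,4,5,6,7}->{3,4,5}; V {3,4,5,8}->{3,4,5}; W {3,5,6,7,8}->{6,7,8}
Constraint 3 (V + Z = W) on D(V)={3,4,5} D(Z)={3,4,5} D(W)={6,7,8}: no change
So after all 3 constraints: D(W) = {6,7,8}

Answer: {6,7,8}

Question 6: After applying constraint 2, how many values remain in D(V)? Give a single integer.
Constraint 1 (V != Z) on D(V)={3,4,5,8} D(Z)={3,4,5,6,7}: no change
Constraint 2 (Z + V = W) on D(Z)={3,4,5,6,7} D(V)={3,4,5,8} D(W)={3,5,6,7,8}: Z {3,4,5,6,7}->{3,4,5}; V {3,4,5,8}->{3,4,5}; W {3,5,6,7,8}->{6,7,8}
So after constraint 2: D(V)={3,4,5}, size = 3

Answer: 3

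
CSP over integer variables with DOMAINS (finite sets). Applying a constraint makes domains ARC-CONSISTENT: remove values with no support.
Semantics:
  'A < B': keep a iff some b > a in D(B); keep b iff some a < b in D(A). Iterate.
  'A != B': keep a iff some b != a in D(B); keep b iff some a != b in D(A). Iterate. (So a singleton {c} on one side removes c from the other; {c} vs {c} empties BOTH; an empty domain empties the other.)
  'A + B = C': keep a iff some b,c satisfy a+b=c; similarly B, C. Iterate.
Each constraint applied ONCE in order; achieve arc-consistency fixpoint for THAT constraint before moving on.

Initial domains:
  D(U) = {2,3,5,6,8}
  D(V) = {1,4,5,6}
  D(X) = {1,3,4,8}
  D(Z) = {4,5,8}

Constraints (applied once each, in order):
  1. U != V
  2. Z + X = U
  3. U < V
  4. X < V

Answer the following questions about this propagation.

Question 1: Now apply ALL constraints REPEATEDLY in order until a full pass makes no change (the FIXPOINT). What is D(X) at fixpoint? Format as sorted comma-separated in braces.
pass 0 (initial): D(X)={1,3,4,8}
pass 1: U {2,3,5,6,8}->{5}; V {1,4,5,6}->{6}; X {1,3,4,8}->{1,3,4}; Z {4,5,8}->{4,5}
pass 2: X {1,3,4}->{1}; Z {4,5}->{4}
pass 3: no change
Fixpoint after 3 passes: D(X) = {1}

Answer: {1}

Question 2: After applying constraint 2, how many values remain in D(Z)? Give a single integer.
Constraint 1 (U != V) on D(U)={2,3,5,6,8} D(V)={1,4,5,6}: no change
Constraint 2 (Z + X = U) on D(Z)={4,5,8} D(X)={1,3,4,8} D(U)={2,3,5,6,8}: Z {4,5,8}->{4,5}; X {1,3,4,8}->{1,3,4}; U {2,3,5,6,8}->{5,6,8}
So after constraint 2: D(Z)={4,5}, size = 2

Answer: 2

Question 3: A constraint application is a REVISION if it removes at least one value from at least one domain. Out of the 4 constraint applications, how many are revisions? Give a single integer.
Answer: 2

Derivation:
Constraint 1 (U != V) on D(U)={2,3,5,6,8} D(V)={1,4,5,6}: no change => not a revision
Constraint 2 (Z + X = U) on D(Z)={4,5,8} D(X)={1,3,4,8} D(U)={2,3,5,6,8}: Z {4,5,8}->{4,5}; X {1,3,4,8}->{1,3,4}; U {2,3,5,6,8}->{5,6,8} => REVISION
Constraint 3 (U < V) on D(U)={5,6,8} D(V)={1,4,5,6}: U {5,6,8}->{5}; V {1,4,5,6}->{6} => REVISION
Constraint 4 (X < V) on D(X)={1,3,4} D(V)={6}: no change => not a revision
Total revisions = 2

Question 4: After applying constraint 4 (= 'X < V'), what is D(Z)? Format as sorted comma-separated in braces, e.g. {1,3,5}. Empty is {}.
Answer: {4,5}

Derivation:
Constraint 1 (U != V) on D(U)={2,3,5,6,8} D(V)={1,4,5,6}: no change
Constraint 2 (Z + X = U) on D(Z)={4,5,8} D(X)={1,3,4,8} D(U)={2,3,5,6,8}: Z {4,5,8}->{4,5}; X {1,3,4,8}->{1,3,4}; U {2,3,5,6,8}->{5,6,8}
Constraint 3 (U < V) on D(U)={5,6,8} D(V)={1,4,5,6}: U {5,6,8}->{5}; V {1,4,5,6}->{6}
Constraint 4 (X < V) on D(X)={1,3,4} D(V)={6}: no change
So after constraint 4: D(Z) = {4,5}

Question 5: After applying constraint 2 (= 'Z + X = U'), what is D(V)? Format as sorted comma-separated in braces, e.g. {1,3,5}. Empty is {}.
Answer: {1,4,5,6}

Derivation:
Constraint 1 (U != V) on D(U)={2,3,5,6,8} D(V)={1,4,5,6}: no change
Constraint 2 (Z + X = U) on D(Z)={4,5,8} D(X)={1,3,4,8} D(U)={2,3,5,6,8}: Z {4,5,8}->{4,5}; X {1,3,4,8}->{1,3,4}; U {2,3,5,6,8}->{5,6,8}
So after constraint 2: D(V) = {1,4,5,6}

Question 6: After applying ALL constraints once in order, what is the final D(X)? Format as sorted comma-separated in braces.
Answer: {1,3,4}

Derivation:
Constraint 1 (U != V) on D(U)={2,3,5,6,8} D(V)={1,4,5,6}: no change
Constraint 2 (Z + X = U) on D(Z)={4,5,8} D(X)={1,3,4,8} D(U)={2,3,5,6,8}: Z {4,5,8}->{4,5}; X {1,3,4,8}->{1,3,4}; U {2,3,5,6,8}->{5,6,8}
Constraint 3 (U < V) on D(U)={5,6,8} D(V)={1,4,5,6}: U {5,6,8}->{5}; V {1,4,5,6}->{6}
Constraint 4 (X < V) on D(X)={1,3,4} D(V)={6}: no change
So after all 4 constraints: D(X) = {1,3,4}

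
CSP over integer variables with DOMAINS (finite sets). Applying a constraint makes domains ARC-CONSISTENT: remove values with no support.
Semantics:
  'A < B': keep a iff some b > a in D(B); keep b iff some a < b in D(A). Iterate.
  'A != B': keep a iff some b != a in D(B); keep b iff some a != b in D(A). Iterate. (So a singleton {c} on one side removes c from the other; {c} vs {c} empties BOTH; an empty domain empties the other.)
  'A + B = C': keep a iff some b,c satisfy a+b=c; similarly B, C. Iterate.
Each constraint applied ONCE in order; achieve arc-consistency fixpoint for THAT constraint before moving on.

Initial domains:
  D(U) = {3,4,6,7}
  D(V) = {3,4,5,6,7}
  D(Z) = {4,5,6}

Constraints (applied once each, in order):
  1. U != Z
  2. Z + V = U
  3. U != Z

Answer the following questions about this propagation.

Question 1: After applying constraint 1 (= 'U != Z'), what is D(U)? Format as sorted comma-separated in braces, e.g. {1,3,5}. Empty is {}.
Constraint 1 (U != Z) on D(U)={3,4,6,7} D(Z)={4,5,6}: no change
So after constraint 1: D(U) = {3,4,6,7}

Answer: {3,4,6,7}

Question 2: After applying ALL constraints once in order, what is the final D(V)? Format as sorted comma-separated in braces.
Constraint 1 (U != Z) on D(U)={3,4,6,7} D(Z)={4,5,6}: no change
Constraint 2 (Z + V = U) on D(Z)={4,5,6} D(V)={3,4,5,6,7} D(U)={3,4,6,7}: Z {4,5,6}->{4}; V {3,4,5,6,7}->{3}; U {3,4,6,7}->{7}
Constraint 3 (U != Z) on D(U)={7} D(Z)={4}: no change
So after all 3 constraints: D(V) = {3}

Answer: {3}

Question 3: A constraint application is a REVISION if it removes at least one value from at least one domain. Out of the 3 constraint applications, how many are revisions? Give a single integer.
Constraint 1 (U != Z) on D(U)={3,4,6,7} D(Z)={4,5,6}: no change => not a revision
Constraint 2 (Z + V = U) on D(Z)={4,5,6} D(V)={3,4,5,6,7} D(U)={3,4,6,7}: Z {4,5,6}->{4}; V {3,4,5,6,7}->{3}; U {3,4,6,7}->{7} => REVISION
Constraint 3 (U != Z) on D(U)={7} D(Z)={4}: no change => not a revision
Total revisions = 1

Answer: 1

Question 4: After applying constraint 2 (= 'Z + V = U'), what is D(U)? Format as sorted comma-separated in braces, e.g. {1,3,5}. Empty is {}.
Constraint 1 (U != Z) on D(U)={3,4,6,7} D(Z)={4,5,6}: no change
Constraint 2 (Z + V = U) on D(Z)={4,5,6} D(V)={3,4,5,6,7} D(U)={3,4,6,7}: Z {4,5,6}->{4}; V {3,4,5,6,7}->{3}; U {3,4,6,7}->{7}
So after constraint 2: D(U) = {7}

Answer: {7}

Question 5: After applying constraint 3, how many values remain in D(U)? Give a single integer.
Constraint 1 (U != Z) on D(U)={3,4,6,7} D(Z)={4,5,6}: no change
Constraint 2 (Z + V = U) on D(Z)={4,5,6} D(V)={3,4,5,6,7} D(U)={3,4,6,7}: Z {4,5,6}->{4}; V {3,4,5,6,7}->{3}; U {3,4,6,7}->{7}
Constraint 3 (U != Z) on D(U)={7} D(Z)={4}: no change
So after constraint 3: D(U)={7}, size = 1

Answer: 1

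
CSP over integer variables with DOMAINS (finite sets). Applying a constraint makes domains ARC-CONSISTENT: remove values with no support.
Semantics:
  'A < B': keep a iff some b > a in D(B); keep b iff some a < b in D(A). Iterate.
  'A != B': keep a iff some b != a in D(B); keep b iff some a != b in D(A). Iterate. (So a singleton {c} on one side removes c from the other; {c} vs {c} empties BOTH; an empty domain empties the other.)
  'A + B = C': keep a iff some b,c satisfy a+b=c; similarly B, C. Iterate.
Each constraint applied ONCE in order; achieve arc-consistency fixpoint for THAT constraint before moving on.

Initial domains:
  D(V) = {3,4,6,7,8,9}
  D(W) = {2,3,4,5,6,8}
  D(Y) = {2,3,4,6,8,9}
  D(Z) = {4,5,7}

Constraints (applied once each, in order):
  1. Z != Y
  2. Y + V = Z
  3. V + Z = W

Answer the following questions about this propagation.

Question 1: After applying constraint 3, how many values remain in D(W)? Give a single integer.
Answer: 1

Derivation:
Constraint 1 (Z != Y) on D(Z)={4,5,7} D(Y)={2,3,4,6,8,9}: no change
Constraint 2 (Y + V = Z) on D(Y)={2,3,4,6,8,9} D(V)={3,4,6,7,8,9} D(Z)={4,5,7}: Y {2,3,4,6,8,9}->{2,3,4}; V {3,4,6,7,8,9}->{3,4}; Z {4,5,7}->{5,7}
Constraint 3 (V + Z = W) on D(V)={3,4} D(Z)={5,7} D(W)={2,3,4,5,6,8}: V {3,4}->{3}; Z {5,7}->{5}; W {2,3,4,5,6,8}->{8}
So after constraint 3: D(W)={8}, size = 1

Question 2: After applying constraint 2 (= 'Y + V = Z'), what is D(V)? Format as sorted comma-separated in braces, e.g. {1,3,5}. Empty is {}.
Answer: {3,4}

Derivation:
Constraint 1 (Z != Y) on D(Z)={4,5,7} D(Y)={2,3,4,6,8,9}: no change
Constraint 2 (Y + V = Z) on D(Y)={2,3,4,6,8,9} D(V)={3,4,6,7,8,9} D(Z)={4,5,7}: Y {2,3,4,6,8,9}->{2,3,4}; V {3,4,6,7,8,9}->{3,4}; Z {4,5,7}->{5,7}
So after constraint 2: D(V) = {3,4}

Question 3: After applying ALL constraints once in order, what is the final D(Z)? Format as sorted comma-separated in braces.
Answer: {5}

Derivation:
Constraint 1 (Z != Y) on D(Z)={4,5,7} D(Y)={2,3,4,6,8,9}: no change
Constraint 2 (Y + V = Z) on D(Y)={2,3,4,6,8,9} D(V)={3,4,6,7,8,9} D(Z)={4,5,7}: Y {2,3,4,6,8,9}->{2,3,4}; V {3,4,6,7,8,9}->{3,4}; Z {4,5,7}->{5,7}
Constraint 3 (V + Z = W) on D(V)={3,4} D(Z)={5,7} D(W)={2,3,4,5,6,8}: V {3,4}->{3}; Z {5,7}->{5}; W {2,3,4,5,6,8}->{8}
So after all 3 constraints: D(Z) = {5}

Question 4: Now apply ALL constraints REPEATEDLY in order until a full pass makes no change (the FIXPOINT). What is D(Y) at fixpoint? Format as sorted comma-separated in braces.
Answer: {2}

Derivation:
pass 0 (initial): D(Y)={2,3,4,6,8,9}
pass 1: V {3,4,6,7,8,9}->{3}; W {2,3,4,5,6,8}->{8}; Y {2,3,4,6,8,9}->{2,3,4}; Z {4,5,7}->{5}
pass 2: Y {2,3,4}->{2}
pass 3: no change
Fixpoint after 3 passes: D(Y) = {2}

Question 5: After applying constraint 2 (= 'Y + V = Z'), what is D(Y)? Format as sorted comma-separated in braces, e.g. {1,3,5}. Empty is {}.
Answer: {2,3,4}

Derivation:
Constraint 1 (Z != Y) on D(Z)={4,5,7} D(Y)={2,3,4,6,8,9}: no change
Constraint 2 (Y + V = Z) on D(Y)={2,3,4,6,8,9} D(V)={3,4,6,7,8,9} D(Z)={4,5,7}: Y {2,3,4,6,8,9}->{2,3,4}; V {3,4,6,7,8,9}->{3,4}; Z {4,5,7}->{5,7}
So after constraint 2: D(Y) = {2,3,4}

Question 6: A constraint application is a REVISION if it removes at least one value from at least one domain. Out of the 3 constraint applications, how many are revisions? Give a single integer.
Constraint 1 (Z != Y) on D(Z)={4,5,7} D(Y)={2,3,4,6,8,9}: no change => not a revision
Constraint 2 (Y + V = Z) on D(Y)={2,3,4,6,8,9} D(V)={3,4,6,7,8,9} D(Z)={4,5,7}: Y {2,3,4,6,8,9}->{2,3,4}; V {3,4,6,7,8,9}->{3,4}; Z {4,5,7}->{5,7} => REVISION
Constraint 3 (V + Z = W) on D(V)={3,4} D(Z)={5,7} D(W)={2,3,4,5,6,8}: V {3,4}->{3}; Z {5,7}->{5}; W {2,3,4,5,6,8}->{8} => REVISION
Total revisions = 2

Answer: 2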